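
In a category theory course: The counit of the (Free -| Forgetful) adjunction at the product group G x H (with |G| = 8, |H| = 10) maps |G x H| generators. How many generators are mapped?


The counit epsilon_K: F(U(K)) -> K of the Free-Forgetful adjunction
maps |K| generators of F(U(K)) into K. For K = G x H (the product group),
|G x H| = |G| * |H|.
Total generators mapped = 8 * 10 = 80.

80


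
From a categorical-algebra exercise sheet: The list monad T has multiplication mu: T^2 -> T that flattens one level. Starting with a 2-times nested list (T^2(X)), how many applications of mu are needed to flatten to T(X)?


Each application of mu: T^2 -> T removes one layer of nesting.
Starting at depth 2 (i.e., T^2(X)), we need to reach T(X).
Number of mu applications = 2 - 1 = 1

1


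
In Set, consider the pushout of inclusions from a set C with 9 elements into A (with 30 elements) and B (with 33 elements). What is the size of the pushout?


The pushout A +_C B identifies the images of C in A and B.
|A +_C B| = |A| + |B| - |C| (for injections).
= 30 + 33 - 9 = 54

54


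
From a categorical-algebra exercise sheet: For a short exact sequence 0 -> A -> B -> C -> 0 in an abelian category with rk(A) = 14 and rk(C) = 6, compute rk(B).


For a short exact sequence 0 -> A -> B -> C -> 0,
rank is additive: rank(B) = rank(A) + rank(C).
rank(B) = 14 + 6 = 20

20


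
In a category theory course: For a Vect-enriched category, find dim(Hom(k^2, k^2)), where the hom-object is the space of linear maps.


In Vect-enriched categories, Hom(k^n, k^m) is the space of m x n matrices.
dim(Hom(k^2, k^2)) = 2 * 2 = 4

4


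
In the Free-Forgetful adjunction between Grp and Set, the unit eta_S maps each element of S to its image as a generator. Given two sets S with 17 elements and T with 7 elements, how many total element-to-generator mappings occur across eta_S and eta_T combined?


The unit eta_X: X -> U(F(X)) of the Free-Forgetful adjunction
maps each element of X to a generator of F(X). For X = S + T (disjoint
union in Set), |S + T| = |S| + |T|.
Total mappings = 17 + 7 = 24.

24


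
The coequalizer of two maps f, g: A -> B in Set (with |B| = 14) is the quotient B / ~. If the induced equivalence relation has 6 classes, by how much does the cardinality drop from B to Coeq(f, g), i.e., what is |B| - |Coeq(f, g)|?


The coequalizer Coeq(f, g) = B / ~ has one element per equivalence class.
|B| = 14, |Coeq(f, g)| = 6.
|B| - |Coeq(f, g)| = 14 - 6 = 8.

8


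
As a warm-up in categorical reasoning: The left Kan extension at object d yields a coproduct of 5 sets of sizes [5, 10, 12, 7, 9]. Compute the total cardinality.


Pointwise, the left Kan extension (Lan_F H)(d) is the colimit, indexed
by the comma category (F downarrow d), of H composed with the
projection (F downarrow d) -> C. Here that colimit is given
as a coproduct (disjoint union) of sets, so its cardinality is the
sum of the sizes of the summands.
Coproduct of sets with sizes: 5 + 10 + 12 + 7 + 9
= 43

43


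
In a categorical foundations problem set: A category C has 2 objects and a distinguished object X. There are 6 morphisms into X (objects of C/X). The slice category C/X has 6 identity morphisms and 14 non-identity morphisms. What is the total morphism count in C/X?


In the slice category C/X, objects are morphisms to X.
Identity morphisms: 6 (one per object of C/X).
Non-identity morphisms: 14.
Total = 6 + 14 = 20

20


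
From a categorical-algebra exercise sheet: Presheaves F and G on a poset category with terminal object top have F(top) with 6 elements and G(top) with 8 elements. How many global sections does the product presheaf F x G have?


Global sections of a presheaf on a poset with terminal top satisfy
Gamma(H) ~ H(top). Presheaves admit pointwise products, so
(F x G)(top) = F(top) x G(top) (Cartesian product).
|Gamma(F x G)| = |F(top)| * |G(top)| = 6 * 8 = 48.

48


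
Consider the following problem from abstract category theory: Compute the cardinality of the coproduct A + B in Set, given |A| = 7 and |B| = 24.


In Set, the coproduct A + B is the disjoint union.
|A + B| = |A| + |B| = 7 + 24 = 31

31


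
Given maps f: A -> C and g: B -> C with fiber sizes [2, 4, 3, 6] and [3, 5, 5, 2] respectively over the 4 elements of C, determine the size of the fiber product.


The pullback A x_C B consists of pairs (a, b) with f(a) = g(b).
For each element c in C, the fiber product has |f^-1(c)| * |g^-1(c)| elements.
Summing over C: 2 * 3 + 4 * 5 + 3 * 5 + 6 * 2
= 6 + 20 + 15 + 12 = 53

53


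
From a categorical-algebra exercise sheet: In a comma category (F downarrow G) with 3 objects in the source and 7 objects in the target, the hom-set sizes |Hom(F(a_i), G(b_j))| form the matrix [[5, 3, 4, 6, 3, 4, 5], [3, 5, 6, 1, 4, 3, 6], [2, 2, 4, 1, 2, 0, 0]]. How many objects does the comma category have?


Objects of (F downarrow G) are triples (a, b, h: F(a)->G(b)).
The count equals the sum of all entries in the hom-matrix.
sum(row 0) = 30
sum(row 1) = 28
sum(row 2) = 11
Grand total = 69

69


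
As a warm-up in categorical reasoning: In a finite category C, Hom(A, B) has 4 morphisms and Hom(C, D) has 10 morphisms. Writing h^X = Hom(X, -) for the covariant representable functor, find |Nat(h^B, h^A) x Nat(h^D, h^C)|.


By the Yoneda lemma, Nat(h^B, h^A) is isomorphic to Hom(A, B),
so |Nat(h^B, h^A)| = |Hom(A, B)| and |Nat(h^D, h^C)| = |Hom(C, D)|.
|Hom(A, B)| = 4, |Hom(C, D)| = 10.
|Nat(h^B, h^A) x Nat(h^D, h^C)| = 4 * 10 = 40

40


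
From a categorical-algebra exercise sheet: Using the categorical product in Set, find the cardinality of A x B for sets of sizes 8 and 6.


In Set, the product A x B is the Cartesian product.
By the universal property, |A x B| = |A| * |B|.
|A x B| = 8 * 6 = 48

48


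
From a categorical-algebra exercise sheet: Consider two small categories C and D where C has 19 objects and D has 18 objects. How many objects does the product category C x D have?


The product category C x D has objects that are pairs (c, d).
Number of pairs = |Ob(C)| * |Ob(D)| = 19 * 18 = 342

342


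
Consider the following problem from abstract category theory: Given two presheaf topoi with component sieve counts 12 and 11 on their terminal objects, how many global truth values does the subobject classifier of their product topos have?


In a product of presheaf topoi E_1 x E_2, the subobject classifier
is Omega = Omega_1 x Omega_2 (componentwise), so
|Omega(top)| = |Omega_1(top_1)| * |Omega_2(top_2)|.
= 12 * 11 = 132.

132


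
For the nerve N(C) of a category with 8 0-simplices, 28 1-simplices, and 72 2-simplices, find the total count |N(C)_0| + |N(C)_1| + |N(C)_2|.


The 2-skeleton of the nerve N(C) consists of simplices in dimensions 0, 1, 2:
  |N(C)_0| = 8 (objects)
  |N(C)_1| = 28 (morphisms)
  |N(C)_2| = 72 (composable pairs)
Total = 8 + 28 + 72 = 108

108


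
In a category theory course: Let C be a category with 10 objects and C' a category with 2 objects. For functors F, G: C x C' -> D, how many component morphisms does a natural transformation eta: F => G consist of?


A natural transformation eta: F => G assigns one component morphism per
object of the domain category.
The domain is the product category C x C', so
|Ob(C x C')| = |Ob(C)| * |Ob(C')| = 10 * 2 = 20.
Therefore eta has 20 component morphisms.

20


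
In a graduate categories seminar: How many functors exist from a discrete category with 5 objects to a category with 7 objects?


A functor from a discrete category C to D is determined by
where each object maps. Each of the 5 objects of C can map
to any of the 7 objects of D independently.
Number of functors = 7^5 = 16807

16807


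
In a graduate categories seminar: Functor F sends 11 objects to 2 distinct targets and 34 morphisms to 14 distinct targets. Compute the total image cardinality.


The image of F consists of distinct objects and distinct morphisms.
|Im(F)| on objects = 2
|Im(F)| on morphisms = 14
Total image cardinality = 2 + 14 = 16

16


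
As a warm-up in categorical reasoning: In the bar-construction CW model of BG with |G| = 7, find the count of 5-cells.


In the bar-construction CW model of BG, the n-cells are indexed by
n-tuples [g_1|...|g_n] of non-identity elements of G (degenerate
simplices with some g_i = e do not contribute cells), so there are
(|G| - 1)^n n-cells.
For dim = 5 with |G| = 7:
cells = (7 - 1)^5 = 6^5 = 7776

7776


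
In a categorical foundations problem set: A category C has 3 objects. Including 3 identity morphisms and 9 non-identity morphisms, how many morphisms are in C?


Each object has an identity morphism, giving 3 identities.
Adding the 9 non-identity morphisms:
Total = 3 + 9 = 12

12


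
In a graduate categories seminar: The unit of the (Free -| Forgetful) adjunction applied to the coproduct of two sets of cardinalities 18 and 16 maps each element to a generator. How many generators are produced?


The unit eta_X: X -> U(F(X)) of the Free-Forgetful adjunction
maps each element of X to a generator of F(X). For X = S + T (disjoint
union in Set), |S + T| = |S| + |T|.
Total mappings = 18 + 16 = 34.

34


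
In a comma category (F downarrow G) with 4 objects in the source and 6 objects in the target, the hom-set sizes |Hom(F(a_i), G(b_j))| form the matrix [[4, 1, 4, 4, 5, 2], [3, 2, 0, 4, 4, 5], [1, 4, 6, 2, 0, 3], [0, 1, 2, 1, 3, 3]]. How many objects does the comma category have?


Objects of (F downarrow G) are triples (a, b, h: F(a)->G(b)).
The count equals the sum of all entries in the hom-matrix.
sum(row 0) = 20
sum(row 1) = 18
sum(row 2) = 16
sum(row 3) = 10
Grand total = 64

64


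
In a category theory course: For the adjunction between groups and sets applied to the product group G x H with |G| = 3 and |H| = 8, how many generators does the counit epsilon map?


The counit epsilon_K: F(U(K)) -> K of the Free-Forgetful adjunction
maps |K| generators of F(U(K)) into K. For K = G x H (the product group),
|G x H| = |G| * |H|.
Total generators mapped = 3 * 8 = 24.

24


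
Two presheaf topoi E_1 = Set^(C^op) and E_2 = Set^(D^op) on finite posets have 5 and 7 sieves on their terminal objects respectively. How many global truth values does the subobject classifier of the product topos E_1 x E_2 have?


In a product of presheaf topoi E_1 x E_2, the subobject classifier
is Omega = Omega_1 x Omega_2 (componentwise), so
|Omega(top)| = |Omega_1(top_1)| * |Omega_2(top_2)|.
= 5 * 7 = 35.

35


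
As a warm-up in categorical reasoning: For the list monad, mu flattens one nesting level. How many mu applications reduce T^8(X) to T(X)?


Each application of mu: T^2 -> T removes one layer of nesting.
Starting at depth 8 (i.e., T^8(X)), we need to reach T(X).
Number of mu applications = 8 - 1 = 7

7


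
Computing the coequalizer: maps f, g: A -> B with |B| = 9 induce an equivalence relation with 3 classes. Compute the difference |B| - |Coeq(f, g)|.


The coequalizer Coeq(f, g) = B / ~ has one element per equivalence class.
|B| = 9, |Coeq(f, g)| = 3.
|B| - |Coeq(f, g)| = 9 - 3 = 6.

6


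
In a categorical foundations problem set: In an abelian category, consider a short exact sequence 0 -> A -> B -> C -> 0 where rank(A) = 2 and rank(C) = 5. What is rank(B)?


For a short exact sequence 0 -> A -> B -> C -> 0,
rank is additive: rank(B) = rank(A) + rank(C).
rank(B) = 2 + 5 = 7

7


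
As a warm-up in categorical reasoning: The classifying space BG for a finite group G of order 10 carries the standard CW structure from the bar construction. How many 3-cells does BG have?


In the bar-construction CW model of BG, the n-cells are indexed by
n-tuples [g_1|...|g_n] of non-identity elements of G (degenerate
simplices with some g_i = e do not contribute cells), so there are
(|G| - 1)^n n-cells.
For dim = 3 with |G| = 10:
cells = (10 - 1)^3 = 9^3 = 729

729


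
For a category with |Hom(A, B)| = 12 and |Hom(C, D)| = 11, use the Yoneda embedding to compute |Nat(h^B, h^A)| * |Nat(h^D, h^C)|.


By the Yoneda lemma, Nat(h^B, h^A) is isomorphic to Hom(A, B),
so |Nat(h^B, h^A)| = |Hom(A, B)| and |Nat(h^D, h^C)| = |Hom(C, D)|.
|Hom(A, B)| = 12, |Hom(C, D)| = 11.
|Nat(h^B, h^A) x Nat(h^D, h^C)| = 12 * 11 = 132

132


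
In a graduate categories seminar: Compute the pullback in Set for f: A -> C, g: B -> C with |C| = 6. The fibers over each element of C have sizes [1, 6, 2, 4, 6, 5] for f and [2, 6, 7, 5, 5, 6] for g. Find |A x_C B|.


The pullback A x_C B consists of pairs (a, b) with f(a) = g(b).
For each element c in C, the fiber product has |f^-1(c)| * |g^-1(c)| elements.
Summing over C: 1 * 2 + 6 * 6 + 2 * 7 + 4 * 5 + 6 * 5 + 5 * 6
= 2 + 36 + 14 + 20 + 30 + 30 = 132

132


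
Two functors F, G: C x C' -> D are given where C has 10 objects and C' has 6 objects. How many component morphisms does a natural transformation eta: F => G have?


A natural transformation eta: F => G assigns one component morphism per
object of the domain category.
The domain is the product category C x C', so
|Ob(C x C')| = |Ob(C)| * |Ob(C')| = 10 * 6 = 60.
Therefore eta has 60 component morphisms.

60


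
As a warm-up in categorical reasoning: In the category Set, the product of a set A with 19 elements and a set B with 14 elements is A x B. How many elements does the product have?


In Set, the product A x B is the Cartesian product.
By the universal property, |A x B| = |A| * |B|.
|A x B| = 19 * 14 = 266

266


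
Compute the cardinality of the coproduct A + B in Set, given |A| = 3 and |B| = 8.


In Set, the coproduct A + B is the disjoint union.
|A + B| = |A| + |B| = 3 + 8 = 11

11


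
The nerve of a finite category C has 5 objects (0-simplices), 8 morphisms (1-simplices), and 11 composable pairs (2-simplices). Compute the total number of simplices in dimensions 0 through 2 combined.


The 2-skeleton of the nerve N(C) consists of simplices in dimensions 0, 1, 2:
  |N(C)_0| = 5 (objects)
  |N(C)_1| = 8 (morphisms)
  |N(C)_2| = 11 (composable pairs)
Total = 5 + 8 + 11 = 24

24


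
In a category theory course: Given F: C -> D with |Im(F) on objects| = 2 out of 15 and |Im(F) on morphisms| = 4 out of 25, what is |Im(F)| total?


The image of F consists of distinct objects and distinct morphisms.
|Im(F)| on objects = 2
|Im(F)| on morphisms = 4
Total image cardinality = 2 + 4 = 6

6


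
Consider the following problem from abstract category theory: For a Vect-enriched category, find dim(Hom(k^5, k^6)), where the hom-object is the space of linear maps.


In Vect-enriched categories, Hom(k^n, k^m) is the space of m x n matrices.
dim(Hom(k^5, k^6)) = 6 * 5 = 30

30


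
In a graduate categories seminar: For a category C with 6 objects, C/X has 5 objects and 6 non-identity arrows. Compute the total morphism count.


In the slice category C/X, objects are morphisms to X.
Identity morphisms: 5 (one per object of C/X).
Non-identity morphisms: 6.
Total = 5 + 6 = 11

11


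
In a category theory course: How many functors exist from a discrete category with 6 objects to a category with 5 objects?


A functor from a discrete category C to D is determined by
where each object maps. Each of the 6 objects of C can map
to any of the 5 objects of D independently.
Number of functors = 5^6 = 15625

15625


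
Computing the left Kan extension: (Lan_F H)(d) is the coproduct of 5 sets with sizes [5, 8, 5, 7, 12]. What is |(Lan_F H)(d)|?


Pointwise, the left Kan extension (Lan_F H)(d) is the colimit, indexed
by the comma category (F downarrow d), of H composed with the
projection (F downarrow d) -> C. Here that colimit is given
as a coproduct (disjoint union) of sets, so its cardinality is the
sum of the sizes of the summands.
Coproduct of sets with sizes: 5 + 8 + 5 + 7 + 12
= 37

37


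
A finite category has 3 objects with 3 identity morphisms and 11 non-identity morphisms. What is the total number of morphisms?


Each object has an identity morphism, giving 3 identities.
Adding the 11 non-identity morphisms:
Total = 3 + 11 = 14

14


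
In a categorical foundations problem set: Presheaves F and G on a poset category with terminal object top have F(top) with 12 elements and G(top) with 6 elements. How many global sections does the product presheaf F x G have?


Global sections of a presheaf on a poset with terminal top satisfy
Gamma(H) ~ H(top). Presheaves admit pointwise products, so
(F x G)(top) = F(top) x G(top) (Cartesian product).
|Gamma(F x G)| = |F(top)| * |G(top)| = 12 * 6 = 72.

72


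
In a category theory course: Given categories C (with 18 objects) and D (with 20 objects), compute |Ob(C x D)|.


The product category C x D has objects that are pairs (c, d).
Number of pairs = |Ob(C)| * |Ob(D)| = 18 * 20 = 360

360


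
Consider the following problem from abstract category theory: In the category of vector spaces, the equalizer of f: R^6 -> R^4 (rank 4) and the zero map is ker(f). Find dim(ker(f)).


The equalizer of f and the zero map is ker(f).
By the rank-nullity theorem: dim(ker(f)) = dim(domain) - rank(f).
dim(ker(f)) = 6 - 4 = 2

2


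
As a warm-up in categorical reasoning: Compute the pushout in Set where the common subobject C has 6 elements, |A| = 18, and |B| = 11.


The pushout A +_C B identifies the images of C in A and B.
|A +_C B| = |A| + |B| - |C| (for injections).
= 18 + 11 - 6 = 23

23


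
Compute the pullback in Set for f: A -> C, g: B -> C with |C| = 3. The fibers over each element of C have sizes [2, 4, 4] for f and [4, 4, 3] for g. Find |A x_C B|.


The pullback A x_C B consists of pairs (a, b) with f(a) = g(b).
For each element c in C, the fiber product has |f^-1(c)| * |g^-1(c)| elements.
Summing over C: 2 * 4 + 4 * 4 + 4 * 3
= 8 + 16 + 12 = 36

36


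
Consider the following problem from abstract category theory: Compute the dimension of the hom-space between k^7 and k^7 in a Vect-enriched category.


In Vect-enriched categories, Hom(k^n, k^m) is the space of m x n matrices.
dim(Hom(k^7, k^7)) = 7 * 7 = 49

49


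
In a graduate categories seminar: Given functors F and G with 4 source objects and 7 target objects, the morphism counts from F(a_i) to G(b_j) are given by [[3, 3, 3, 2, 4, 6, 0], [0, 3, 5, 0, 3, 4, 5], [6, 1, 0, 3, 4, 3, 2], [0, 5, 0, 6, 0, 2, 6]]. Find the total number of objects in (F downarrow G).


Objects of (F downarrow G) are triples (a, b, h: F(a)->G(b)).
The count equals the sum of all entries in the hom-matrix.
sum(row 0) = 21
sum(row 1) = 20
sum(row 2) = 19
sum(row 3) = 19
Grand total = 79

79


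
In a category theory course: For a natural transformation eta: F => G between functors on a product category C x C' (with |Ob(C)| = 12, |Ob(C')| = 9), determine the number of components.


A natural transformation eta: F => G assigns one component morphism per
object of the domain category.
The domain is the product category C x C', so
|Ob(C x C')| = |Ob(C)| * |Ob(C')| = 12 * 9 = 108.
Therefore eta has 108 component morphisms.

108


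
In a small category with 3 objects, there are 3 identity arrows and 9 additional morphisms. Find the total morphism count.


Each object has an identity morphism, giving 3 identities.
Adding the 9 non-identity morphisms:
Total = 3 + 9 = 12

12


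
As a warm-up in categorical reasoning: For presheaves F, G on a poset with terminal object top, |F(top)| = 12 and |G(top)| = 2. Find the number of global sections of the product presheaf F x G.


Global sections of a presheaf on a poset with terminal top satisfy
Gamma(H) ~ H(top). Presheaves admit pointwise products, so
(F x G)(top) = F(top) x G(top) (Cartesian product).
|Gamma(F x G)| = |F(top)| * |G(top)| = 12 * 2 = 24.

24


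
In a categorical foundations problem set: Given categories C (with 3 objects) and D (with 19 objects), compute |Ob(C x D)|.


The product category C x D has objects that are pairs (c, d).
Number of pairs = |Ob(C)| * |Ob(D)| = 3 * 19 = 57

57


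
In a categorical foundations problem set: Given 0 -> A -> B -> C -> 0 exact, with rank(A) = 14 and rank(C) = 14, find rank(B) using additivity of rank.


For a short exact sequence 0 -> A -> B -> C -> 0,
rank is additive: rank(B) = rank(A) + rank(C).
rank(B) = 14 + 14 = 28

28


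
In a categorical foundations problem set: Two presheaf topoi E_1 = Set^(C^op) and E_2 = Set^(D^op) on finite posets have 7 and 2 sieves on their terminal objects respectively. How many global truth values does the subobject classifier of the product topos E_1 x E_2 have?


In a product of presheaf topoi E_1 x E_2, the subobject classifier
is Omega = Omega_1 x Omega_2 (componentwise), so
|Omega(top)| = |Omega_1(top_1)| * |Omega_2(top_2)|.
= 7 * 2 = 14.

14


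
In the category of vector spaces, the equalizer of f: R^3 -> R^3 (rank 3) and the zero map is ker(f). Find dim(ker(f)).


The equalizer of f and the zero map is ker(f).
By the rank-nullity theorem: dim(ker(f)) = dim(domain) - rank(f).
dim(ker(f)) = 3 - 3 = 0

0


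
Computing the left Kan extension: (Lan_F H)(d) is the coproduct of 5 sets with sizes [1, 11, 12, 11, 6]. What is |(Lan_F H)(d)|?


Pointwise, the left Kan extension (Lan_F H)(d) is the colimit, indexed
by the comma category (F downarrow d), of H composed with the
projection (F downarrow d) -> C. Here that colimit is given
as a coproduct (disjoint union) of sets, so its cardinality is the
sum of the sizes of the summands.
Coproduct of sets with sizes: 1 + 11 + 12 + 11 + 6
= 41

41


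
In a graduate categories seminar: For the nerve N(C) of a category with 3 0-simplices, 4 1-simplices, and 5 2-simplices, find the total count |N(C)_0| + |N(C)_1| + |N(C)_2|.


The 2-skeleton of the nerve N(C) consists of simplices in dimensions 0, 1, 2:
  |N(C)_0| = 3 (objects)
  |N(C)_1| = 4 (morphisms)
  |N(C)_2| = 5 (composable pairs)
Total = 3 + 4 + 5 = 12

12


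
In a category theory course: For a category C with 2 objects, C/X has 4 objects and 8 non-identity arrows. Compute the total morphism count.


In the slice category C/X, objects are morphisms to X.
Identity morphisms: 4 (one per object of C/X).
Non-identity morphisms: 8.
Total = 4 + 8 = 12

12


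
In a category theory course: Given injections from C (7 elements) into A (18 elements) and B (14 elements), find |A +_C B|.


The pushout A +_C B identifies the images of C in A and B.
|A +_C B| = |A| + |B| - |C| (for injections).
= 18 + 14 - 7 = 25

25


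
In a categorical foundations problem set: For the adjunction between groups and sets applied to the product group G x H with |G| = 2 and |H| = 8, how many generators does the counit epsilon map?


The counit epsilon_K: F(U(K)) -> K of the Free-Forgetful adjunction
maps |K| generators of F(U(K)) into K. For K = G x H (the product group),
|G x H| = |G| * |H|.
Total generators mapped = 2 * 8 = 16.

16


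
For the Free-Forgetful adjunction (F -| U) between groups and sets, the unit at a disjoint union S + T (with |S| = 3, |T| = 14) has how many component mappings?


The unit eta_X: X -> U(F(X)) of the Free-Forgetful adjunction
maps each element of X to a generator of F(X). For X = S + T (disjoint
union in Set), |S + T| = |S| + |T|.
Total mappings = 3 + 14 = 17.

17


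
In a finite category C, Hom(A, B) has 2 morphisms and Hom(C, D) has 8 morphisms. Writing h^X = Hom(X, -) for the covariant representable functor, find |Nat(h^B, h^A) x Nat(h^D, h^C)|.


By the Yoneda lemma, Nat(h^B, h^A) is isomorphic to Hom(A, B),
so |Nat(h^B, h^A)| = |Hom(A, B)| and |Nat(h^D, h^C)| = |Hom(C, D)|.
|Hom(A, B)| = 2, |Hom(C, D)| = 8.
|Nat(h^B, h^A) x Nat(h^D, h^C)| = 2 * 8 = 16

16


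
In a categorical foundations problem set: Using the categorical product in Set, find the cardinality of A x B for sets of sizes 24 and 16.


In Set, the product A x B is the Cartesian product.
By the universal property, |A x B| = |A| * |B|.
|A x B| = 24 * 16 = 384

384


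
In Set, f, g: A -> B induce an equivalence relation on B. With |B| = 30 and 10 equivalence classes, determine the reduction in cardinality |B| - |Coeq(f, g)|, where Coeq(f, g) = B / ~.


The coequalizer Coeq(f, g) = B / ~ has one element per equivalence class.
|B| = 30, |Coeq(f, g)| = 10.
|B| - |Coeq(f, g)| = 30 - 10 = 20.

20


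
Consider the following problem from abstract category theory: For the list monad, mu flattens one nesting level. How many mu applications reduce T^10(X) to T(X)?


Each application of mu: T^2 -> T removes one layer of nesting.
Starting at depth 10 (i.e., T^10(X)), we need to reach T(X).
Number of mu applications = 10 - 1 = 9

9


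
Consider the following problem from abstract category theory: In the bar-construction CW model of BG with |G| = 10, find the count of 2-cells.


In the bar-construction CW model of BG, the n-cells are indexed by
n-tuples [g_1|...|g_n] of non-identity elements of G (degenerate
simplices with some g_i = e do not contribute cells), so there are
(|G| - 1)^n n-cells.
For dim = 2 with |G| = 10:
cells = (10 - 1)^2 = 9^2 = 81

81


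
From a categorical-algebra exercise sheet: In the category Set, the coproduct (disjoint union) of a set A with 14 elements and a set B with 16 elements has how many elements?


In Set, the coproduct A + B is the disjoint union.
|A + B| = |A| + |B| = 14 + 16 = 30

30


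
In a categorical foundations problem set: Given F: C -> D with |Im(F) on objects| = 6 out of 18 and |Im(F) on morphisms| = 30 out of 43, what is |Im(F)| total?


The image of F consists of distinct objects and distinct morphisms.
|Im(F)| on objects = 6
|Im(F)| on morphisms = 30
Total image cardinality = 6 + 30 = 36

36


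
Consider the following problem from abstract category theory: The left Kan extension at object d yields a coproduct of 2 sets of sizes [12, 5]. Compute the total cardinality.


Pointwise, the left Kan extension (Lan_F H)(d) is the colimit, indexed
by the comma category (F downarrow d), of H composed with the
projection (F downarrow d) -> C. Here that colimit is given
as a coproduct (disjoint union) of sets, so its cardinality is the
sum of the sizes of the summands.
Coproduct of sets with sizes: 12 + 5
= 17

17


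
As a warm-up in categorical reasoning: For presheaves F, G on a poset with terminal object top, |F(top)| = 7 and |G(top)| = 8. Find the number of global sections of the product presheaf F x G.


Global sections of a presheaf on a poset with terminal top satisfy
Gamma(H) ~ H(top). Presheaves admit pointwise products, so
(F x G)(top) = F(top) x G(top) (Cartesian product).
|Gamma(F x G)| = |F(top)| * |G(top)| = 7 * 8 = 56.

56


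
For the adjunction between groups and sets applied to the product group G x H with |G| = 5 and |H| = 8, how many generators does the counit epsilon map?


The counit epsilon_K: F(U(K)) -> K of the Free-Forgetful adjunction
maps |K| generators of F(U(K)) into K. For K = G x H (the product group),
|G x H| = |G| * |H|.
Total generators mapped = 5 * 8 = 40.

40


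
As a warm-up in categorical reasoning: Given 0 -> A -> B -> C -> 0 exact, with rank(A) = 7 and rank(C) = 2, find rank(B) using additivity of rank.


For a short exact sequence 0 -> A -> B -> C -> 0,
rank is additive: rank(B) = rank(A) + rank(C).
rank(B) = 7 + 2 = 9

9


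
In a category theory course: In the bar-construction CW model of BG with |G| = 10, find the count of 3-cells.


In the bar-construction CW model of BG, the n-cells are indexed by
n-tuples [g_1|...|g_n] of non-identity elements of G (degenerate
simplices with some g_i = e do not contribute cells), so there are
(|G| - 1)^n n-cells.
For dim = 3 with |G| = 10:
cells = (10 - 1)^3 = 9^3 = 729

729


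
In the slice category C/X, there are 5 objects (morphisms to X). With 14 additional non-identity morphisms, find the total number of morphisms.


In the slice category C/X, objects are morphisms to X.
Identity morphisms: 5 (one per object of C/X).
Non-identity morphisms: 14.
Total = 5 + 14 = 19

19


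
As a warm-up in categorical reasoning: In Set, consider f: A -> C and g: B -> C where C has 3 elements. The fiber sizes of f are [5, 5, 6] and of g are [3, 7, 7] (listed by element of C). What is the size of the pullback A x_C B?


The pullback A x_C B consists of pairs (a, b) with f(a) = g(b).
For each element c in C, the fiber product has |f^-1(c)| * |g^-1(c)| elements.
Summing over C: 5 * 3 + 5 * 7 + 6 * 7
= 15 + 35 + 42 = 92

92


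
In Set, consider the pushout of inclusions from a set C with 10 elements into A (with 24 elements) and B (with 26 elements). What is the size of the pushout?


The pushout A +_C B identifies the images of C in A and B.
|A +_C B| = |A| + |B| - |C| (for injections).
= 24 + 26 - 10 = 40

40


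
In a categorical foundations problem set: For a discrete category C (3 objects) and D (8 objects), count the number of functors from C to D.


A functor from a discrete category C to D is determined by
where each object maps. Each of the 3 objects of C can map
to any of the 8 objects of D independently.
Number of functors = 8^3 = 512

512


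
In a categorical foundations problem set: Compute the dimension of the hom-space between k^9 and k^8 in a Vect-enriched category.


In Vect-enriched categories, Hom(k^n, k^m) is the space of m x n matrices.
dim(Hom(k^9, k^8)) = 8 * 9 = 72

72


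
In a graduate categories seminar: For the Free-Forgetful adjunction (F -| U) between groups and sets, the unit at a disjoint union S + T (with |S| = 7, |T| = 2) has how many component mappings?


The unit eta_X: X -> U(F(X)) of the Free-Forgetful adjunction
maps each element of X to a generator of F(X). For X = S + T (disjoint
union in Set), |S + T| = |S| + |T|.
Total mappings = 7 + 2 = 9.

9


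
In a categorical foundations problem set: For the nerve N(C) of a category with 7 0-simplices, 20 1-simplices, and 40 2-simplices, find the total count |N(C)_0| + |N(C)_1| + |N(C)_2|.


The 2-skeleton of the nerve N(C) consists of simplices in dimensions 0, 1, 2:
  |N(C)_0| = 7 (objects)
  |N(C)_1| = 20 (morphisms)
  |N(C)_2| = 40 (composable pairs)
Total = 7 + 20 + 40 = 67

67


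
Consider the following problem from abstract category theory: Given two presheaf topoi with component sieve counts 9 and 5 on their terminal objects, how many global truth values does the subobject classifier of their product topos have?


In a product of presheaf topoi E_1 x E_2, the subobject classifier
is Omega = Omega_1 x Omega_2 (componentwise), so
|Omega(top)| = |Omega_1(top_1)| * |Omega_2(top_2)|.
= 9 * 5 = 45.

45


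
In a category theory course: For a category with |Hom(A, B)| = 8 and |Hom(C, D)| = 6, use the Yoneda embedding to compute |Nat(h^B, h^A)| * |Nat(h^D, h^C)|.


By the Yoneda lemma, Nat(h^B, h^A) is isomorphic to Hom(A, B),
so |Nat(h^B, h^A)| = |Hom(A, B)| and |Nat(h^D, h^C)| = |Hom(C, D)|.
|Hom(A, B)| = 8, |Hom(C, D)| = 6.
|Nat(h^B, h^A) x Nat(h^D, h^C)| = 8 * 6 = 48

48


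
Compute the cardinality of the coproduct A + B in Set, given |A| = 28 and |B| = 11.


In Set, the coproduct A + B is the disjoint union.
|A + B| = |A| + |B| = 28 + 11 = 39

39


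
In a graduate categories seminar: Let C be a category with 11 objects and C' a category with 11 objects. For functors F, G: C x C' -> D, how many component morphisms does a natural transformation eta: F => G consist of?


A natural transformation eta: F => G assigns one component morphism per
object of the domain category.
The domain is the product category C x C', so
|Ob(C x C')| = |Ob(C)| * |Ob(C')| = 11 * 11 = 121.
Therefore eta has 121 component morphisms.

121


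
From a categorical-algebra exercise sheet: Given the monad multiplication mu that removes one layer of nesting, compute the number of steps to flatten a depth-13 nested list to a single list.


Each application of mu: T^2 -> T removes one layer of nesting.
Starting at depth 13 (i.e., T^13(X)), we need to reach T(X).
Number of mu applications = 13 - 1 = 12

12


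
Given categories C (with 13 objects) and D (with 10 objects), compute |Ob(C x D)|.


The product category C x D has objects that are pairs (c, d).
Number of pairs = |Ob(C)| * |Ob(D)| = 13 * 10 = 130

130


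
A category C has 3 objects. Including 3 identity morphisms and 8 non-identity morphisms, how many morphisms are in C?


Each object has an identity morphism, giving 3 identities.
Adding the 8 non-identity morphisms:
Total = 3 + 8 = 11

11


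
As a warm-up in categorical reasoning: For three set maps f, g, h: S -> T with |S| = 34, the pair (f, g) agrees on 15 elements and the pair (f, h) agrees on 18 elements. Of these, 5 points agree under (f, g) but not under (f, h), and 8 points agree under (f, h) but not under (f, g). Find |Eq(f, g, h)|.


Eq(f, g, h) is the triple-agreement set: points in S where all three
maps take the same value. Using inclusion-exclusion on the pairwise data:
Pair (f, g) agrees on 15 points; pair (f, h) on 18 points.
Points agreeing under (f, g) but not (f, h) = 5; under (f, h) but not (f, g) = 8.
Triple-agreement = agreement-in-(f, g) minus points that agree under (f, g) but not (f, h):
|Eq(f, g, h)| = 15 - 5 = 10
(cross-check via (f, h): 18 - 8 = 10.)

10


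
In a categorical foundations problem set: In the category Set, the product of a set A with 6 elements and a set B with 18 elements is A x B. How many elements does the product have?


In Set, the product A x B is the Cartesian product.
By the universal property, |A x B| = |A| * |B|.
|A x B| = 6 * 18 = 108

108


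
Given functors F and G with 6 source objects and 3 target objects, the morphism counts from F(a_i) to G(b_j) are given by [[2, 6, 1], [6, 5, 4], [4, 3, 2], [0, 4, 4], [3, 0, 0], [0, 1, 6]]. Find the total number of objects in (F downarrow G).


Objects of (F downarrow G) are triples (a, b, h: F(a)->G(b)).
The count equals the sum of all entries in the hom-matrix.
sum(row 0) = 9
sum(row 1) = 15
sum(row 2) = 9
sum(row 3) = 8
sum(row 4) = 3
sum(row 5) = 7
Grand total = 51

51


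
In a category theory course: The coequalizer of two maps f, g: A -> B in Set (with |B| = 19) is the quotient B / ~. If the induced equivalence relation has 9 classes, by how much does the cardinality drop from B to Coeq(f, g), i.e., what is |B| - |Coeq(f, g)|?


The coequalizer Coeq(f, g) = B / ~ has one element per equivalence class.
|B| = 19, |Coeq(f, g)| = 9.
|B| - |Coeq(f, g)| = 19 - 9 = 10.

10


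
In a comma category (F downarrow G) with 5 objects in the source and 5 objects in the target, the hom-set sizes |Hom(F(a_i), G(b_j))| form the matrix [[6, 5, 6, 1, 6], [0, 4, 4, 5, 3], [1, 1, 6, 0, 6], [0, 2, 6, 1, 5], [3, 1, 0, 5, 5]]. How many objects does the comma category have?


Objects of (F downarrow G) are triples (a, b, h: F(a)->G(b)).
The count equals the sum of all entries in the hom-matrix.
sum(row 0) = 24
sum(row 1) = 16
sum(row 2) = 14
sum(row 3) = 14
sum(row 4) = 14
Grand total = 82

82


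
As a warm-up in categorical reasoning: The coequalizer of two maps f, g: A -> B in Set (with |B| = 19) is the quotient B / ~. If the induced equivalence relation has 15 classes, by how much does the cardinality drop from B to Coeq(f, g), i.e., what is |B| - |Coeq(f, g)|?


The coequalizer Coeq(f, g) = B / ~ has one element per equivalence class.
|B| = 19, |Coeq(f, g)| = 15.
|B| - |Coeq(f, g)| = 19 - 15 = 4.

4


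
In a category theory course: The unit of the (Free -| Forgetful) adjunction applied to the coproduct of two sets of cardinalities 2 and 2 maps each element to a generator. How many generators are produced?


The unit eta_X: X -> U(F(X)) of the Free-Forgetful adjunction
maps each element of X to a generator of F(X). For X = S + T (disjoint
union in Set), |S + T| = |S| + |T|.
Total mappings = 2 + 2 = 4.

4


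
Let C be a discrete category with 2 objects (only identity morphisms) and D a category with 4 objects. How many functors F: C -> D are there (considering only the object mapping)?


A functor from a discrete category C to D is determined by
where each object maps. Each of the 2 objects of C can map
to any of the 4 objects of D independently.
Number of functors = 4^2 = 16

16


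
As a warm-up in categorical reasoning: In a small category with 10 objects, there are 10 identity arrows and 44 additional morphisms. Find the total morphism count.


Each object has an identity morphism, giving 10 identities.
Adding the 44 non-identity morphisms:
Total = 10 + 44 = 54

54


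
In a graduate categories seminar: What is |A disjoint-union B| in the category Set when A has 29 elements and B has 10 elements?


In Set, the coproduct A + B is the disjoint union.
|A + B| = |A| + |B| = 29 + 10 = 39

39


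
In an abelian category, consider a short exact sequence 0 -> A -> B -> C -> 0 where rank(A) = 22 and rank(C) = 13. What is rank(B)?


For a short exact sequence 0 -> A -> B -> C -> 0,
rank is additive: rank(B) = rank(A) + rank(C).
rank(B) = 22 + 13 = 35

35


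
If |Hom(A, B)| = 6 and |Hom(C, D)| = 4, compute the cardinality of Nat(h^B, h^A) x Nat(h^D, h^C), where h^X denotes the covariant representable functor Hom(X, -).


By the Yoneda lemma, Nat(h^B, h^A) is isomorphic to Hom(A, B),
so |Nat(h^B, h^A)| = |Hom(A, B)| and |Nat(h^D, h^C)| = |Hom(C, D)|.
|Hom(A, B)| = 6, |Hom(C, D)| = 4.
|Nat(h^B, h^A) x Nat(h^D, h^C)| = 6 * 4 = 24

24


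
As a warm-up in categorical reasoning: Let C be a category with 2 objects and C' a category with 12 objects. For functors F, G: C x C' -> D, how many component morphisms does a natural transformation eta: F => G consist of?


A natural transformation eta: F => G assigns one component morphism per
object of the domain category.
The domain is the product category C x C', so
|Ob(C x C')| = |Ob(C)| * |Ob(C')| = 2 * 12 = 24.
Therefore eta has 24 component morphisms.

24


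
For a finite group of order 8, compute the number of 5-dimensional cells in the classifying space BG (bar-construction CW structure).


In the bar-construction CW model of BG, the n-cells are indexed by
n-tuples [g_1|...|g_n] of non-identity elements of G (degenerate
simplices with some g_i = e do not contribute cells), so there are
(|G| - 1)^n n-cells.
For dim = 5 with |G| = 8:
cells = (8 - 1)^5 = 7^5 = 16807

16807


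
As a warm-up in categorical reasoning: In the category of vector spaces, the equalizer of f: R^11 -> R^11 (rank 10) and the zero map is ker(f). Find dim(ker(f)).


The equalizer of f and the zero map is ker(f).
By the rank-nullity theorem: dim(ker(f)) = dim(domain) - rank(f).
dim(ker(f)) = 11 - 10 = 1

1


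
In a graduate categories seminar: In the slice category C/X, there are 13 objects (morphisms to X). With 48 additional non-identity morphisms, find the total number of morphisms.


In the slice category C/X, objects are morphisms to X.
Identity morphisms: 13 (one per object of C/X).
Non-identity morphisms: 48.
Total = 13 + 48 = 61

61


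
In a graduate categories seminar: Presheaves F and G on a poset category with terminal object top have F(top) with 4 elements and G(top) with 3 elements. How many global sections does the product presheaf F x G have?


Global sections of a presheaf on a poset with terminal top satisfy
Gamma(H) ~ H(top). Presheaves admit pointwise products, so
(F x G)(top) = F(top) x G(top) (Cartesian product).
|Gamma(F x G)| = |F(top)| * |G(top)| = 4 * 3 = 12.

12


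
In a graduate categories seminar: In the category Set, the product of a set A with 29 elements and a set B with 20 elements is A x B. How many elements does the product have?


In Set, the product A x B is the Cartesian product.
By the universal property, |A x B| = |A| * |B|.
|A x B| = 29 * 20 = 580

580


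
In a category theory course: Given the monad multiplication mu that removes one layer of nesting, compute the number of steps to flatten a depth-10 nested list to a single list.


Each application of mu: T^2 -> T removes one layer of nesting.
Starting at depth 10 (i.e., T^10(X)), we need to reach T(X).
Number of mu applications = 10 - 1 = 9

9


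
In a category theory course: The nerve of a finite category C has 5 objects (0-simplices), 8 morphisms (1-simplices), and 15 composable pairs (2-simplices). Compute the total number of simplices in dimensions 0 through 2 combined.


The 2-skeleton of the nerve N(C) consists of simplices in dimensions 0, 1, 2:
  |N(C)_0| = 5 (objects)
  |N(C)_1| = 8 (morphisms)
  |N(C)_2| = 15 (composable pairs)
Total = 5 + 8 + 15 = 28

28
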